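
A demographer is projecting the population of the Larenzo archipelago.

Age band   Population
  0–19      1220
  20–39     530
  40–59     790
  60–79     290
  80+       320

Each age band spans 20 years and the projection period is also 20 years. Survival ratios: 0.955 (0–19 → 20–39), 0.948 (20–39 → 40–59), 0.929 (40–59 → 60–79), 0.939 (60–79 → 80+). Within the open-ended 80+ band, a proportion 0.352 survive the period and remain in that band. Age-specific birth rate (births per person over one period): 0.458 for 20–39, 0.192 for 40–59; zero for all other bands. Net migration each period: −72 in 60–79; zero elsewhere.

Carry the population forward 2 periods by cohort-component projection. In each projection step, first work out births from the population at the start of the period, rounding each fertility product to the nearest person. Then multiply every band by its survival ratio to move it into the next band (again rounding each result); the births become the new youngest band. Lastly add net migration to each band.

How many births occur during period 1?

395

After projecting period 1:
Births: 530 * 0.458 = 243  |  790 * 0.192 = 152 ⇒ total 395
20–39: 1220 * 0.955 = 1165
40–59: 530 * 0.948 = 502
60–79: 790 * 0.929 = 734
80+: 290 * 0.939 + 320 * 0.352 = 272 + 113 = 385
Net migration: 60–79 − 72 → 662
Giving 395 / 1165 / 502 / 662 / 385.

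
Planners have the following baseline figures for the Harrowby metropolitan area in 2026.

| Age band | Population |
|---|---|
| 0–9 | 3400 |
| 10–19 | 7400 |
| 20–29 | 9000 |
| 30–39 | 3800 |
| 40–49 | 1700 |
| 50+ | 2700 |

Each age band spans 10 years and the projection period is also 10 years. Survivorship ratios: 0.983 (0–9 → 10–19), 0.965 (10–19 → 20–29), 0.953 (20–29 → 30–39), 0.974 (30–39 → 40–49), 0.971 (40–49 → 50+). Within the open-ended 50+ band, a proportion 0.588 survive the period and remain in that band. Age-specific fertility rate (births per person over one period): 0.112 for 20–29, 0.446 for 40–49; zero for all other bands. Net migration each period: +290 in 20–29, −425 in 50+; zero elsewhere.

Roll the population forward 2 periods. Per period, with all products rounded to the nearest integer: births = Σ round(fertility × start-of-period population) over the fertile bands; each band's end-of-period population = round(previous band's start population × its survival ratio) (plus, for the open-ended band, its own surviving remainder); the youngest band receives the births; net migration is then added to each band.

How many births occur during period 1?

(Groups numbered youngest = 1 to oldest = 6.)
Period 1.
Births: 9000 × 0.112 = 1008 ; 1700 × 0.446 = 758 — total 1766
Group 2: 3400 × 0.983 = 3342
Group 3: 7400 × 0.965 = 7141
Group 4: 9000 × 0.953 = 8577
Group 5: 3800 × 0.974 = 3701
Group 6: 1700 × 0.971 + 2700 × 0.588 = 1651 + 1588 = 3239
Net migration: Group 3 + 290 → 7431; Group 6 − 425 → 2814
Population now: 0–9=1766, 10–19=3342, 20–29=7431, 30–39=8577, 40–49=3701, 50+=2814

1766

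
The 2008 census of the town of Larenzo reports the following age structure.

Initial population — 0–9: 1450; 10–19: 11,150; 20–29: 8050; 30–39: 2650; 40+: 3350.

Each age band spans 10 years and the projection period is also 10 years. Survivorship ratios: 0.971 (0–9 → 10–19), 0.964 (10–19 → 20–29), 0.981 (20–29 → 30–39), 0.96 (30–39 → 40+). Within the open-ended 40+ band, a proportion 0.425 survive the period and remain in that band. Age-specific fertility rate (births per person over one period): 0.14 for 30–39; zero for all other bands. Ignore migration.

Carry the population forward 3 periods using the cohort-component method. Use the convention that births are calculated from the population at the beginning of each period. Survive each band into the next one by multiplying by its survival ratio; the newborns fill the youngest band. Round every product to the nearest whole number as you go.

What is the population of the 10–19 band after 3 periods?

Numbering the groups 1..5 from youngest to oldest:
Period 1:
Births: 2650 × 0.14 = 371
Group 2: 1450 × 0.971 = 1408
Group 3: 11150 × 0.964 = 10749
Group 4: 8050 × 0.981 = 7897
Group 5: 2650 × 0.96 + 3350 × 0.425 = 2544 + 1424 = 3968
End of period: [371, 1408, 10749, 7897, 3968]
Period 2:
Births: 7897 × 0.14 = 1106
Group 2: 371 × 0.971 = 360
Group 3: 1408 × 0.964 = 1357
Group 4: 10749 × 0.981 = 10545
Group 5: 7897 × 0.96 + 3968 × 0.425 = 7581 + 1686 = 9267
End of period: [1106, 360, 1357, 10545, 9267]
Period 3:
Births: 10545 × 0.14 = 1476
Group 2: 1106 × 0.971 = 1074
Group 3: 360 × 0.964 = 347
Group 4: 1357 × 0.981 = 1331
Group 5: 10545 × 0.96 + 9267 × 0.425 = 10123 + 3938 = 14061
End of period: [1476, 1074, 347, 1331, 14061]

1074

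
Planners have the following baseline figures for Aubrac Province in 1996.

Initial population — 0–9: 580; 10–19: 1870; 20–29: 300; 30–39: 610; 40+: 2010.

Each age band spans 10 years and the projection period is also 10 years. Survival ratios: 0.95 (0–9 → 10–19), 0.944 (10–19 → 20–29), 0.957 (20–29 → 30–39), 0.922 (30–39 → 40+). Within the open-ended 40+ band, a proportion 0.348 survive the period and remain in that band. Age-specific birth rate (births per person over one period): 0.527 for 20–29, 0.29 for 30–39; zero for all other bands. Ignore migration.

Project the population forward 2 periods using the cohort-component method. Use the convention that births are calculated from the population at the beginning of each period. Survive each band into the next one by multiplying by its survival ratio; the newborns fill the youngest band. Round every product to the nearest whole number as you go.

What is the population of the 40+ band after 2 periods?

704

Period 1:
Births: 300 × 0.527 = 158 ; 610 × 0.29 = 177 — total 335
10–19: 580 × 0.95 = 551
20–29: 1870 × 0.944 = 1765
30–39: 300 × 0.957 = 287
40+: 610 × 0.922 + 2010 × 0.348 = 562 + 699 = 1261
End of period: [335, 551, 1765, 287, 1261]
Period 2:
Births: 1765 × 0.527 = 930 ; 287 × 0.29 = 83 — total 1013
10–19: 335 × 0.95 = 318
20–29: 551 × 0.944 = 520
30–39: 1765 × 0.957 = 1689
40+: 287 × 0.922 + 1261 × 0.348 = 265 + 439 = 704
End of period: [1013, 318, 520, 1689, 704]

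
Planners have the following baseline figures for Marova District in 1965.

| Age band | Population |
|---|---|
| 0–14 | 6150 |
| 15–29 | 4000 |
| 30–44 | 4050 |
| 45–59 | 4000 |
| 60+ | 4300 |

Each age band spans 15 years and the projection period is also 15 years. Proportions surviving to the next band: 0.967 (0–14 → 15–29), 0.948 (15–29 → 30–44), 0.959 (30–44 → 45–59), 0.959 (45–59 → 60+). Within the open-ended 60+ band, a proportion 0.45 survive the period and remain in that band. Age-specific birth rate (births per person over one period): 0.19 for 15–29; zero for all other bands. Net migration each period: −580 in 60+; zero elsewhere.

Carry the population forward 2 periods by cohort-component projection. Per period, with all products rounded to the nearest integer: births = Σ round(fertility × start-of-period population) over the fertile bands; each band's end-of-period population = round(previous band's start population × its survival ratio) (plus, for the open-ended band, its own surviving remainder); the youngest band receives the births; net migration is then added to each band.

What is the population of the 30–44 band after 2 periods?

5638

Period 1:
Births: 4000 × 0.19 = 760
15–29: 6150 × 0.967 = 5947
30–44: 4000 × 0.948 = 3792
45–59: 4050 × 0.959 = 3884
60+: 4000 × 0.959 + 4300 × 0.45 = 3836 + 1935 = 5771
Net migration: 60+ − 580 → 5191
Giving 760 / 5947 / 3792 / 3884 / 5191.
Period 2:
Births: 5947 × 0.19 = 1130
15–29: 760 × 0.967 = 735
30–44: 5947 × 0.948 = 5638
45–59: 3792 × 0.959 = 3637
60+: 3884 × 0.959 + 5191 × 0.45 = 3725 + 2336 = 6061
Net migration: 60+ − 580 → 5481
Giving 1130 / 735 / 5638 / 3637 / 5481.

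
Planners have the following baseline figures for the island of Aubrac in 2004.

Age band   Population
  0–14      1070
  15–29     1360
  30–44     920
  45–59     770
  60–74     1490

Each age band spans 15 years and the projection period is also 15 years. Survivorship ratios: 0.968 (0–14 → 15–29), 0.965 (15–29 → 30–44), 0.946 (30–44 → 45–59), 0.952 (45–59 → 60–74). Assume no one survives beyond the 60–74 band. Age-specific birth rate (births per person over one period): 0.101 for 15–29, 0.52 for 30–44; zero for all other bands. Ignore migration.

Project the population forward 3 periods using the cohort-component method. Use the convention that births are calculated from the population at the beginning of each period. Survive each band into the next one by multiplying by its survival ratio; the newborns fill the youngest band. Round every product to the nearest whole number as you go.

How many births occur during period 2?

(Groups numbered youngest = 1 to oldest = 5.)
After projecting period 1:
Births: 1360 × 0.101 = 137 ; 920 × 0.52 = 478 → total 615
Group 2: 1070 × 0.968 = 1036
Group 3: 1360 × 0.965 = 1312
Group 4: 920 × 0.946 = 870
Group 5: 770 × 0.952 = 733
Population now: 0–14=615, 15–29=1036, 30–44=1312, 45–59=870, 60–74=733
After projecting period 2:
Births: 1036 × 0.101 = 105 ; 1312 × 0.52 = 682 → total 787
Group 2: 615 × 0.968 = 595
Group 3: 1036 × 0.965 = 1000
Group 4: 1312 × 0.946 = 1241
Group 5: 870 × 0.952 = 828
Population now: 0–14=787, 15–29=595, 30–44=1000, 45–59=1241, 60–74=828

787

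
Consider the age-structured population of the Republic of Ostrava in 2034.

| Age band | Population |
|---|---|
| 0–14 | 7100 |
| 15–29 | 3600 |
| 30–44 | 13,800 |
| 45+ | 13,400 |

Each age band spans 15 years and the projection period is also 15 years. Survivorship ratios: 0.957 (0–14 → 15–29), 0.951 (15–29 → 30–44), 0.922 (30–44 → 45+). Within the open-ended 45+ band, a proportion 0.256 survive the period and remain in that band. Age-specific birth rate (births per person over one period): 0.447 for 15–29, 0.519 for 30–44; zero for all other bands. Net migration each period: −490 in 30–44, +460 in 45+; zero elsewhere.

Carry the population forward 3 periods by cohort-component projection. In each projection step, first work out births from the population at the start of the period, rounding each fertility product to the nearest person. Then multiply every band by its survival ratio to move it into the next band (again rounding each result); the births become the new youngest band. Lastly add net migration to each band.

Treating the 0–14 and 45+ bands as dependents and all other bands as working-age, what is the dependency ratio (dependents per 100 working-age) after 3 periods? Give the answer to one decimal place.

124.1

(Groups numbered youngest = 1 to oldest = 4.)
— Period 1 —
Births: 3600 × 0.447 = 1609, 13800 × 0.519 = 7162 ⇒ total 8771
Group 2: 7100 × 0.957 = 6795
Group 3: 3600 × 0.951 = 3424
Group 4: 13800 × 0.922 + 13400 × 0.256 = 12724 + 3430 = 16154
Net migration: Group 3 − 490 → 2934; Group 4 + 460 → 16614
End of period: [8771, 6795, 2934, 16614]
— Period 2 —
Births: 6795 × 0.447 = 3037, 2934 × 0.519 = 1523 ⇒ total 4560
Group 2: 8771 × 0.957 = 8394
Group 3: 6795 × 0.951 = 6462
Group 4: 2934 × 0.922 + 16614 × 0.256 = 2705 + 4253 = 6958
Net migration: Group 3 − 490 → 5972; Group 4 + 460 → 7418
End of period: [4560, 8394, 5972, 7418]
— Period 3 —
Births: 8394 × 0.447 = 3752, 5972 × 0.519 = 3099 ⇒ total 6851
Group 2: 4560 × 0.957 = 4364
Group 3: 8394 × 0.951 = 7983
Group 4: 5972 × 0.922 + 7418 × 0.256 = 5506 + 1899 = 7405
Net migration: Group 3 − 490 → 7493; Group 4 + 460 → 7865
End of period: [6851, 4364, 7493, 7865]
Dependents (band 0–14 + band 45+) = 6851 + 7865 = 14716; working-age = 11857; ratio = 14716/11857 × 100 = 124.1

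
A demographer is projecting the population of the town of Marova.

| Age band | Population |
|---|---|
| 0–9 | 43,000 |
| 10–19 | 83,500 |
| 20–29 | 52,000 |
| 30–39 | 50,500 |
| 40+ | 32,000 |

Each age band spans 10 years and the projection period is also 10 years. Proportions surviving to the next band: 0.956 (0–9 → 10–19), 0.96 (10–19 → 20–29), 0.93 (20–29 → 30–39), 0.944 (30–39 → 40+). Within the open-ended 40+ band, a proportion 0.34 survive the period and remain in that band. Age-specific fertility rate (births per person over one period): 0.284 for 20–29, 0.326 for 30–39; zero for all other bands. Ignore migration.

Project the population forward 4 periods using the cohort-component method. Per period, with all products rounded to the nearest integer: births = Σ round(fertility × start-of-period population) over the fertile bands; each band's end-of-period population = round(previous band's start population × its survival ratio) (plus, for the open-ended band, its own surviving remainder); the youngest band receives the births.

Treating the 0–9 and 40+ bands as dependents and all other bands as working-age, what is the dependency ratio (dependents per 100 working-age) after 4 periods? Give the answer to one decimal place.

(Bands numbered youngest = 1 to oldest = 5.)
— Period 1 —
Births: 52000 × 0.284 = 14768, 50500 × 0.326 = 16463 → total 31231
Band 2: 43000 × 0.956 = 41108
Band 3: 83500 × 0.96 = 80160
Band 4: 52000 × 0.93 = 48360
Band 5: 50500 × 0.944 + 32000 × 0.34 = 47672 + 10880 = 58552
Giving 31231 / 41108 / 80160 / 48360 / 58552.
— Period 2 —
Births: 80160 × 0.284 = 22765, 48360 × 0.326 = 15765 → total 38530
Band 2: 31231 × 0.956 = 29857
Band 3: 41108 × 0.96 = 39464
Band 4: 80160 × 0.93 = 74549
Band 5: 48360 × 0.944 + 58552 × 0.34 = 45652 + 19908 = 65560
Giving 38530 / 29857 / 39464 / 74549 / 65560.
— Period 3 —
Births: 39464 × 0.284 = 11208, 74549 × 0.326 = 24303 → total 35511
Band 2: 38530 × 0.956 = 36835
Band 3: 29857 × 0.96 = 28663
Band 4: 39464 × 0.93 = 36702
Band 5: 74549 × 0.944 + 65560 × 0.34 = 70374 + 22290 = 92664
Giving 35511 / 36835 / 28663 / 36702 / 92664.
— Period 4 —
Births: 28663 × 0.284 = 8140, 36702 × 0.326 = 11965 → total 20105
Band 2: 35511 × 0.956 = 33949
Band 3: 36835 × 0.96 = 35362
Band 4: 28663 × 0.93 = 26657
Band 5: 36702 × 0.944 + 92664 × 0.34 = 34647 + 31506 = 66153
Giving 20105 / 33949 / 35362 / 26657 / 66153.
Dependents (band 0–9 + band 40+) = 20105 + 66153 = 86258; working-age = 95968; ratio = 86258/95968 × 100 = 89.9

89.9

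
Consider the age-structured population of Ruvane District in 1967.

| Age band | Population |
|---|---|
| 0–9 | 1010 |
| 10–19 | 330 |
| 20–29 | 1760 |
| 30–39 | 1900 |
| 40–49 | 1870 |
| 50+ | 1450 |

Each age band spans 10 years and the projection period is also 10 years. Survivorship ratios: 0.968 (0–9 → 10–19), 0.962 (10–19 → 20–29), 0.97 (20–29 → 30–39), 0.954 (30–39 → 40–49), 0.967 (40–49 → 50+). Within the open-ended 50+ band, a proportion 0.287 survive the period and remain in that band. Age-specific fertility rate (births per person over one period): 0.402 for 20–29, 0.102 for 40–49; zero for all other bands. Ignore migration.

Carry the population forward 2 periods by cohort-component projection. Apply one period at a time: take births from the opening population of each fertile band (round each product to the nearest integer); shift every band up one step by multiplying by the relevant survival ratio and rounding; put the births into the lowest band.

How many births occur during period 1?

(Groups numbered youngest = 1 to oldest = 6.)
Period 1:
Births: 1760 × 0.402 = 708, 1870 × 0.102 = 191 → 899
Group 2: 1010 × 0.968 = 978
Group 3: 330 × 0.962 = 317
Group 4: 1760 × 0.97 = 1707
Group 5: 1900 × 0.954 = 1813
Group 6: 1870 × 0.967 + 1450 × 0.287 = 1808 + 416 = 2224
→ [899, 978, 317, 1707, 1813, 2224]

899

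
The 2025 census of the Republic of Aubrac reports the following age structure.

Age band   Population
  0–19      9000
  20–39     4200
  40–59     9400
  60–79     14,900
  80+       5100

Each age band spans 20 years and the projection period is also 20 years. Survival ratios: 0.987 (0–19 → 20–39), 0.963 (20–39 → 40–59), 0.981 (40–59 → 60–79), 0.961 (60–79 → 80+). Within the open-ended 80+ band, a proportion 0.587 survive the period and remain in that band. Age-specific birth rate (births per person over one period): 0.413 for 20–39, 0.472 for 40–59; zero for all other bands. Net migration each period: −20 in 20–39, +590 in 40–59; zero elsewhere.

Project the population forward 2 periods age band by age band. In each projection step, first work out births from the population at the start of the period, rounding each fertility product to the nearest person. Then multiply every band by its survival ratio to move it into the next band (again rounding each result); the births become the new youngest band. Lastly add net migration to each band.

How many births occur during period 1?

Call the bands 1 to 5, youngest first.
After projecting period 1:
Births: 4200 * 0.413 = 1735, 9400 * 0.472 = 4437 ⇒ total 6172
Band 2: 9000 * 0.987 = 8883
Band 3: 4200 * 0.963 = 4045
Band 4: 9400 * 0.981 = 9221
Band 5: 14900 * 0.961 + 5100 * 0.587 = 14319 + 2994 = 17313
Net migration: Band 2 − 20 → 8863; Band 3 + 590 → 4635
Giving 6172 / 8863 / 4635 / 9221 / 17313.

6172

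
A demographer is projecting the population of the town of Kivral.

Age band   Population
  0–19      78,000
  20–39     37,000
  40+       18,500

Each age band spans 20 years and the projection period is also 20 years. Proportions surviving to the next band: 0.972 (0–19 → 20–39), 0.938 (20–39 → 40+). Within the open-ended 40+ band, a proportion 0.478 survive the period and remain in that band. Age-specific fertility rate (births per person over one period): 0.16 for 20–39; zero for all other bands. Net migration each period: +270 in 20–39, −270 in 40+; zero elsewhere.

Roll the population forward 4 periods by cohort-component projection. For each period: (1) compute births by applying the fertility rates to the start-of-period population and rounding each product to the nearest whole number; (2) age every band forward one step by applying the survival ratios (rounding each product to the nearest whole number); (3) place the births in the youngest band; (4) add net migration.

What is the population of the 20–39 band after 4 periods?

1207

Numbering the groups 1..3 from youngest to oldest:
Period 1.
Births: 37000 × 0.16 = 5920
Group 2: 78000 × 0.972 = 75816
Group 3: 37000 × 0.938 + 18500 × 0.478 = 34706 + 8843 = 43549
Net migration: Group 2 + 270 → 76086; Group 3 − 270 → 43279
Giving 5920 / 76086 / 43279.
Period 2.
Births: 76086 × 0.16 = 12174
Group 2: 5920 × 0.972 = 5754
Group 3: 76086 × 0.938 + 43279 × 0.478 = 71369 + 20687 = 92056
Net migration: Group 2 + 270 → 6024; Group 3 − 270 → 91786
Giving 12174 / 6024 / 91786.
Period 3.
Births: 6024 × 0.16 = 964
Group 2: 12174 × 0.972 = 11833
Group 3: 6024 × 0.938 + 91786 × 0.478 = 5651 + 43874 = 49525
Net migration: Group 2 + 270 → 12103; Group 3 − 270 → 49255
Giving 964 / 12103 / 49255.
Period 4.
Births: 12103 × 0.16 = 1936
Group 2: 964 × 0.972 = 937
Group 3: 12103 × 0.938 + 49255 × 0.478 = 11353 + 23544 = 34897
Net migration: Group 2 + 270 → 1207; Group 3 − 270 → 34627
Giving 1936 / 1207 / 34627.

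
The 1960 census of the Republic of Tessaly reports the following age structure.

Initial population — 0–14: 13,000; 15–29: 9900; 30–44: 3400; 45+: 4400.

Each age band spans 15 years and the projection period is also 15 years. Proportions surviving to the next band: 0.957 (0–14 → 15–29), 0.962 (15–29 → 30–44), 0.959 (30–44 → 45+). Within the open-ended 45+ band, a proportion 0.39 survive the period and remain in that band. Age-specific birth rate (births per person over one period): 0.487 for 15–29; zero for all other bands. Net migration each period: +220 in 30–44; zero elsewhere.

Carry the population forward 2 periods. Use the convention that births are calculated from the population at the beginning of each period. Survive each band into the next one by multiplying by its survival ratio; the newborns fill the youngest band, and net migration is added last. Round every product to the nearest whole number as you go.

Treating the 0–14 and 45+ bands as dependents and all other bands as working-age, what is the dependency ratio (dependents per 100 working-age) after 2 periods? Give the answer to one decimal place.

103.2

After projecting period 1:
Births: 9900 × 0.487 = 4821
15–29: 13000 × 0.957 = 12441
30–44: 9900 × 0.962 = 9524
45+: 3400 × 0.959 + 4400 × 0.39 = 3261 + 1716 = 4977
Net migration: 30–44 + 220 → 9744
Giving 4821 / 12441 / 9744 / 4977.
After projecting period 2:
Births: 12441 × 0.487 = 6059
15–29: 4821 × 0.957 = 4614
30–44: 12441 × 0.962 = 11968
45+: 9744 × 0.959 + 4977 × 0.39 = 9344 + 1941 = 11285
Net migration: 30–44 + 220 → 12188
Giving 6059 / 4614 / 12188 / 11285.
Dependents (band 0–14 + band 45+) = 6059 + 11285 = 17344; working-age = 16802; ratio = 17344/16802 × 100 = 103.2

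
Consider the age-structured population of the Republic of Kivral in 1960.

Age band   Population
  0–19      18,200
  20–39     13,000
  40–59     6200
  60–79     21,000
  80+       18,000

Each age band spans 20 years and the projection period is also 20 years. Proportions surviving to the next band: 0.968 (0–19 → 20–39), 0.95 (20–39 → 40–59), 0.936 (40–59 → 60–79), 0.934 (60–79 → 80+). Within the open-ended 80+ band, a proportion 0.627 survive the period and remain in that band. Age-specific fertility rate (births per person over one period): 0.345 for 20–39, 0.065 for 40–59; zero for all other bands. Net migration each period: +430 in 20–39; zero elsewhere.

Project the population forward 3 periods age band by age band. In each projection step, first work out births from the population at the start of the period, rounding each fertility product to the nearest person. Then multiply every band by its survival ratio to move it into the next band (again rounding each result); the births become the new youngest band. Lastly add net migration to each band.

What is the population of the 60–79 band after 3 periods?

Let band 1 be 0–19 through band 5 = 80+.
After projecting period 1:
Births: 13000 * 0.345 = 4485  |  6200 * 0.065 = 403 → 4888
Band 2: 18200 * 0.968 = 17618
Band 3: 13000 * 0.95 = 12350
Band 4: 6200 * 0.936 = 5803
Band 5: 21000 * 0.934 + 18000 * 0.627 = 19614 + 11286 = 30900
Net migration: Band 2 + 430 → 18048
Giving 4888 / 18048 / 12350 / 5803 / 30900.
After projecting period 2:
Births: 18048 * 0.345 = 6227  |  12350 * 0.065 = 803 → 7030
Band 2: 4888 * 0.968 = 4732
Band 3: 18048 * 0.95 = 17146
Band 4: 12350 * 0.936 = 11560
Band 5: 5803 * 0.934 + 30900 * 0.627 = 5420 + 19374 = 24794
Net migration: Band 2 + 430 → 5162
Giving 7030 / 5162 / 17146 / 11560 / 24794.
After projecting period 3:
Births: 5162 * 0.345 = 1781  |  17146 * 0.065 = 1114 → 2895
Band 2: 7030 * 0.968 = 6805
Band 3: 5162 * 0.95 = 4904
Band 4: 17146 * 0.936 = 16049
Band 5: 11560 * 0.934 + 24794 * 0.627 = 10797 + 15546 = 26343
Net migration: Band 2 + 430 → 7235
Giving 2895 / 7235 / 4904 / 16049 / 26343.

16049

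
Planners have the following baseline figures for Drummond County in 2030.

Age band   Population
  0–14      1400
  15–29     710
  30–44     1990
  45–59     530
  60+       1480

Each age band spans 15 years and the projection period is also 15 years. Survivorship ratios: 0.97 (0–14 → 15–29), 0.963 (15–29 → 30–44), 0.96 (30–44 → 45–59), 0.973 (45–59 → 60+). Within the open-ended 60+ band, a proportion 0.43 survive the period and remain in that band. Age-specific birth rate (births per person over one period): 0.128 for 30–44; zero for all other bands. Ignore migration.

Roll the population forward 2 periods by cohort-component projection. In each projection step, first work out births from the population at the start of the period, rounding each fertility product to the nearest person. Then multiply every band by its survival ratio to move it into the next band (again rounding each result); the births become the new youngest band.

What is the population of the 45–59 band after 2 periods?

[period 1]
Births: 1990 × 0.128 = 255
15–29: 1400 × 0.97 = 1358
30–44: 710 × 0.963 = 684
45–59: 1990 × 0.96 = 1910
60+: 530 × 0.973 + 1480 × 0.43 = 516 + 636 = 1152
→ [255, 1358, 684, 1910, 1152]
[period 2]
Births: 684 × 0.128 = 88
15–29: 255 × 0.97 = 247
30–44: 1358 × 0.963 = 1308
45–59: 684 × 0.96 = 657
60+: 1910 × 0.973 + 1152 × 0.43 = 1858 + 495 = 2353
→ [88, 247, 1308, 657, 2353]

657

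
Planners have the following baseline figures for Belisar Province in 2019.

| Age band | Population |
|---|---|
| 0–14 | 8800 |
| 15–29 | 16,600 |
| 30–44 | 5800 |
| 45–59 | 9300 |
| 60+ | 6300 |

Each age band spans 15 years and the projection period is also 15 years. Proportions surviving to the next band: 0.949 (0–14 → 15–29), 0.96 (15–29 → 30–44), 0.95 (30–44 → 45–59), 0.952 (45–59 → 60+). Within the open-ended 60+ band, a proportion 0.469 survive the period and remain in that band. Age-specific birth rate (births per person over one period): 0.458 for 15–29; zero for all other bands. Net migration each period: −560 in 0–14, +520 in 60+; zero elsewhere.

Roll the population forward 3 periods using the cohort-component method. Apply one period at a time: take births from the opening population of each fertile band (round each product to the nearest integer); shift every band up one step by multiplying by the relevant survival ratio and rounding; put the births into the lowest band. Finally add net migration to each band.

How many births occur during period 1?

7603

Numbering the bands 1..5 from youngest to oldest:
Period 1.
Births: 16600 × 0.458 = 7603
Band 2: 8800 × 0.949 = 8351
Band 3: 16600 × 0.96 = 15936
Band 4: 5800 × 0.95 = 5510
Band 5: 9300 × 0.952 + 6300 × 0.469 = 8854 + 2955 = 11809
Net migration: Band 1 − 560 → 7043; Band 5 + 520 → 12329
End of period: [7043, 8351, 15936, 5510, 12329]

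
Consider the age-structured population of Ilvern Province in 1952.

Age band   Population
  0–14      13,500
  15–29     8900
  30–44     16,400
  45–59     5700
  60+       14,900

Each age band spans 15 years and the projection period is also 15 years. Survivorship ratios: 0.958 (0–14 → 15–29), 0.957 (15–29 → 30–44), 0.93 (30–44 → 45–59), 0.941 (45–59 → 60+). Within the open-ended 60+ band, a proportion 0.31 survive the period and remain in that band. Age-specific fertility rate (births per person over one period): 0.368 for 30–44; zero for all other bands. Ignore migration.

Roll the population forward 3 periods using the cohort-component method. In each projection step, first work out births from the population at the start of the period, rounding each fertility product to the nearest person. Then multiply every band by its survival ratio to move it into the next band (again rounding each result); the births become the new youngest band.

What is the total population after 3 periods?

37464

(Groups numbered youngest = 1 to oldest = 5.)
— Period 1 —
Births: 16400 × 0.368 = 6035
Group 2: 13500 × 0.958 = 12933
Group 3: 8900 × 0.957 = 8517
Group 4: 16400 × 0.93 = 15252
Group 5: 5700 × 0.941 + 14900 × 0.31 = 5364 + 4619 = 9983
End of period: [6035, 12933, 8517, 15252, 9983]
— Period 2 —
Births: 8517 × 0.368 = 3134
Group 2: 6035 × 0.958 = 5782
Group 3: 12933 × 0.957 = 12377
Group 4: 8517 × 0.93 = 7921
Group 5: 15252 × 0.941 + 9983 × 0.31 = 14352 + 3095 = 17447
End of period: [3134, 5782, 12377, 7921, 17447]
— Period 3 —
Births: 12377 × 0.368 = 4555
Group 2: 3134 × 0.958 = 3002
Group 3: 5782 × 0.957 = 5533
Group 4: 12377 × 0.93 = 11511
Group 5: 7921 × 0.941 + 17447 × 0.31 = 7454 + 5409 = 12863
End of period: [4555, 3002, 5533, 11511, 12863]
Total after period 3: 4555 + 3002 + 5533 + 11511 + 12863 = 37464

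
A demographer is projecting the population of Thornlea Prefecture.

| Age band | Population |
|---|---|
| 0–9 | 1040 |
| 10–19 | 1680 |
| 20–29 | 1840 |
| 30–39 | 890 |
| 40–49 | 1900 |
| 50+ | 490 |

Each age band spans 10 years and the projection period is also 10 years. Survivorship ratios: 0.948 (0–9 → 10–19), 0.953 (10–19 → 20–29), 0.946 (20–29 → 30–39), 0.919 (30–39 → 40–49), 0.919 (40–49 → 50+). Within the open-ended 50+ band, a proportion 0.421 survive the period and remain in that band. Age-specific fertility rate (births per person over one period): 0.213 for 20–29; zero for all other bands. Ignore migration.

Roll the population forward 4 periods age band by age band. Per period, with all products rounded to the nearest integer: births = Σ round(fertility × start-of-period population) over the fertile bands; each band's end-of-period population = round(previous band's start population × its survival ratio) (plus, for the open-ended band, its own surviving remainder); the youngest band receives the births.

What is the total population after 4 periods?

3904

Numbering the bands 1..6 from youngest to oldest:
Period 1.
Births: 1840 × 0.213 = 392
Band 2: 1040 × 0.948 = 986
Band 3: 1680 × 0.953 = 1601
Band 4: 1840 × 0.946 = 1741
Band 5: 890 × 0.919 = 818
Band 6: 1900 × 0.919 + 490 × 0.421 = 1746 + 206 = 1952
Giving 392 / 986 / 1601 / 1741 / 818 / 1952.
Period 2.
Births: 1601 × 0.213 = 341
Band 2: 392 × 0.948 = 372
Band 3: 986 × 0.953 = 940
Band 4: 1601 × 0.946 = 1515
Band 5: 1741 × 0.919 = 1600
Band 6: 818 × 0.919 + 1952 × 0.421 = 752 + 822 = 1574
Giving 341 / 372 / 940 / 1515 / 1600 / 1574.
Period 3.
Births: 940 × 0.213 = 200
Band 2: 341 × 0.948 = 323
Band 3: 372 × 0.953 = 355
Band 4: 940 × 0.946 = 889
Band 5: 1515 × 0.919 = 1392
Band 6: 1600 × 0.919 + 1574 × 0.421 = 1470 + 663 = 2133
Giving 200 / 323 / 355 / 889 / 1392 / 2133.
Period 4.
Births: 355 × 0.213 = 76
Band 2: 200 × 0.948 = 190
Band 3: 323 × 0.953 = 308
Band 4: 355 × 0.946 = 336
Band 5: 889 × 0.919 = 817
Band 6: 1392 × 0.919 + 2133 × 0.421 = 1279 + 898 = 2177
Giving 76 / 190 / 308 / 336 / 817 / 2177.
Total after period 4: 76 + 190 + 308 + 336 + 817 + 2177 = 3904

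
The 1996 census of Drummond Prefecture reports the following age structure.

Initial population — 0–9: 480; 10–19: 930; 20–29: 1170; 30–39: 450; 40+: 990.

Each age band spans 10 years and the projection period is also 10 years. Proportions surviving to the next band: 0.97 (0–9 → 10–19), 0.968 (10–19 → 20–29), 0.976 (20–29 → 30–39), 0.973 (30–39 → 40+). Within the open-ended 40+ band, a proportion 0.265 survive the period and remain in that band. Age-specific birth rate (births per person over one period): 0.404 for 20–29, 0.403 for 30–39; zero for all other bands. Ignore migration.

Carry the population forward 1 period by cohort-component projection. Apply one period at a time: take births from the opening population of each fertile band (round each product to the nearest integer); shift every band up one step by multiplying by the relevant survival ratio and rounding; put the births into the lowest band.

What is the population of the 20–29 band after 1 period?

900

(Groups numbered youngest = 1 to oldest = 5.)
— Period 1 —
Births: 1170 × 0.404 = 473  |  450 × 0.403 = 181 — total 654
Group 2: 480 × 0.97 = 466
Group 3: 930 × 0.968 = 900
Group 4: 1170 × 0.976 = 1142
Group 5: 450 × 0.973 + 990 × 0.265 = 438 + 262 = 700
Giving 654 / 466 / 900 / 1142 / 700.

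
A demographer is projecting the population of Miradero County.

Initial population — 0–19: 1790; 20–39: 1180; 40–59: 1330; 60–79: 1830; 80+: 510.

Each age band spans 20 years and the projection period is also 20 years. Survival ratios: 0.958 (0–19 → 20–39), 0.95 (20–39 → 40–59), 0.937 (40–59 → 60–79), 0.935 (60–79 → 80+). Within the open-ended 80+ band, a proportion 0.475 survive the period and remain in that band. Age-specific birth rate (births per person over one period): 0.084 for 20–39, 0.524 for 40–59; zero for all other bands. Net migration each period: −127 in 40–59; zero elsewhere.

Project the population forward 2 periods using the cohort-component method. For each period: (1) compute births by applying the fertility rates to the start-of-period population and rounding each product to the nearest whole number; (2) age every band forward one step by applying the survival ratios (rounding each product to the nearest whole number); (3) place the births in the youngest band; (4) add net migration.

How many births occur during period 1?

796

After projecting period 1:
Births: 1180 × 0.084 = 99, 1330 × 0.524 = 697 — total 796
20–39: 1790 × 0.958 = 1715
40–59: 1180 × 0.95 = 1121
60–79: 1330 × 0.937 = 1246
80+: 1830 × 0.935 + 510 × 0.475 = 1711 + 242 = 1953
Net migration: 40–59 − 127 → 994
End of period: [796, 1715, 994, 1246, 1953]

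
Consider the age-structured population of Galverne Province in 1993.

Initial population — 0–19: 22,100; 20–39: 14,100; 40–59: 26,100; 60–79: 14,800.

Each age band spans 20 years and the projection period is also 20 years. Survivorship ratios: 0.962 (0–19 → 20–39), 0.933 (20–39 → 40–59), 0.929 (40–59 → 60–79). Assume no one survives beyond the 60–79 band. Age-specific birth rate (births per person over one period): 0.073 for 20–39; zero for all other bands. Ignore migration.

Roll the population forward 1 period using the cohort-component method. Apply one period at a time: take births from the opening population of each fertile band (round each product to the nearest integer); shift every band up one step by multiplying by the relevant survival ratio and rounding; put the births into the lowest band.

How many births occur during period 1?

Period 1.
Births: 14100 × 0.073 = 1029
20–39: 22100 × 0.962 = 21260
40–59: 14100 × 0.933 = 13155
60–79: 26100 × 0.929 = 24247
Giving 1029 / 21260 / 13155 / 24247.

1029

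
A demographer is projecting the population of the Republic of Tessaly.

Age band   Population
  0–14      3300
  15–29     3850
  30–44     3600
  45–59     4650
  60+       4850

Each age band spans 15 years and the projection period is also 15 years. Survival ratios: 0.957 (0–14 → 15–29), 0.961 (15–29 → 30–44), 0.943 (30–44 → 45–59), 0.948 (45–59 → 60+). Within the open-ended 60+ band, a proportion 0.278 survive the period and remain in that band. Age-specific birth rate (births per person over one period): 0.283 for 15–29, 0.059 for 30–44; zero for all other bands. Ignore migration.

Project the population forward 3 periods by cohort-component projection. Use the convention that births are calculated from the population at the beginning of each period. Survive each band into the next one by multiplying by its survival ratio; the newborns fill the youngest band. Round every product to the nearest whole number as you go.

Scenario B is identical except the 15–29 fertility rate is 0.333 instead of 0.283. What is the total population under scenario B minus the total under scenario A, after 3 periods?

— Period 1 —
Births: 3850 × 0.283 = 1090  |  3600 × 0.059 = 212 ⇒ total 1302
15–29: 3300 × 0.957 = 3158
30–44: 3850 × 0.961 = 3700
45–59: 3600 × 0.943 = 3395
60+: 4650 × 0.948 + 4850 × 0.278 = 4408 + 1348 = 5756
Population now: 0–14=1302, 15–29=3158, 30–44=3700, 45–59=3395, 60+=5756
— Period 2 —
Births: 3158 × 0.283 = 894  |  3700 × 0.059 = 218 ⇒ total 1112
15–29: 1302 × 0.957 = 1246
30–44: 3158 × 0.961 = 3035
45–59: 3700 × 0.943 = 3489
60+: 3395 × 0.948 + 5756 × 0.278 = 3218 + 1600 = 4818
Population now: 0–14=1112, 15–29=1246, 30–44=3035, 45–59=3489, 60+=4818
— Period 3 —
Births: 1246 × 0.283 = 353  |  3035 × 0.059 = 179 ⇒ total 532
15–29: 1112 × 0.957 = 1064
30–44: 1246 × 0.961 = 1197
45–59: 3035 × 0.943 = 2862
60+: 3489 × 0.948 + 4818 × 0.278 = 3308 + 1339 = 4647
Population now: 0–14=532, 15–29=1064, 30–44=1197, 45–59=2862, 60+=4647
Scenario A total after 3 periods: 10302
Scenario B projection —
— Period 1 —
Births: 3850 × 0.333 = 1282  |  3600 × 0.059 = 212 ⇒ total 1494
15–29: 3300 × 0.957 = 3158
30–44: 3850 × 0.961 = 3700
45–59: 3600 × 0.943 = 3395
60+: 4650 × 0.948 + 4850 × 0.278 = 4408 + 1348 = 5756
Population now: 0–14=1494, 15–29=3158, 30–44=3700, 45–59=3395, 60+=5756
— Period 2 —
Births: 3158 × 0.333 = 1052  |  3700 × 0.059 = 218 ⇒ total 1270
15–29: 1494 × 0.957 = 1430
30–44: 3158 × 0.961 = 3035
45–59: 3700 × 0.943 = 3489
60+: 3395 × 0.948 + 5756 × 0.278 = 3218 + 1600 = 4818
Population now: 0–14=1270, 15–29=1430, 30–44=3035, 45–59=3489, 60+=4818
— Period 3 —
Births: 1430 × 0.333 = 476  |  3035 × 0.059 = 179 ⇒ total 655
15–29: 1270 × 0.957 = 1215
30–44: 1430 × 0.961 = 1374
45–59: 3035 × 0.943 = 2862
60+: 3489 × 0.948 + 4818 × 0.278 = 3308 + 1339 = 4647
Population now: 0–14=655, 15–29=1215, 30–44=1374, 45–59=2862, 60+=4647
Scenario B total after 3 periods: 10753
Difference B − A = 10753 − 10302 = 451

451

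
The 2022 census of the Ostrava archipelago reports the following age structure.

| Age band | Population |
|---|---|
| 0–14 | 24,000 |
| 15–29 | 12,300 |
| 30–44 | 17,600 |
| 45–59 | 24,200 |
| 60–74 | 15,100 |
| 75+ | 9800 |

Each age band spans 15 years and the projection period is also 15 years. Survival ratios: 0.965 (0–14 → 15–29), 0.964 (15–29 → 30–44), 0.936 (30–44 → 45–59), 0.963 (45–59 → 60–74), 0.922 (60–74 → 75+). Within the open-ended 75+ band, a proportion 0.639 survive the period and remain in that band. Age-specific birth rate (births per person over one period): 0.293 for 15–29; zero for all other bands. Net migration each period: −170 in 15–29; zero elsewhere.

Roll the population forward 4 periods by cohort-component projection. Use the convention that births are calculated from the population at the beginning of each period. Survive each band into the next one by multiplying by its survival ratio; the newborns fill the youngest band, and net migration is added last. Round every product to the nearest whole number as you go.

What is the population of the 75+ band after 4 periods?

[period 1]
Births: 12300 × 0.293 = 3604
15–29: 24000 × 0.965 = 23160
30–44: 12300 × 0.964 = 11857
45–59: 17600 × 0.936 = 16474
60–74: 24200 × 0.963 = 23305
75+: 15100 × 0.922 + 9800 × 0.639 = 13922 + 6262 = 20184
Net migration: 15–29 − 170 → 22990
Giving 3604 / 22990 / 11857 / 16474 / 23305 / 20184.
[period 2]
Births: 22990 × 0.293 = 6736
15–29: 3604 × 0.965 = 3478
30–44: 22990 × 0.964 = 22162
45–59: 11857 × 0.936 = 11098
60–74: 16474 × 0.963 = 15864
75+: 23305 × 0.922 + 20184 × 0.639 = 21487 + 12898 = 34385
Net migration: 15–29 − 170 → 3308
Giving 6736 / 3308 / 22162 / 11098 / 15864 / 34385.
[period 3]
Births: 3308 × 0.293 = 969
15–29: 6736 × 0.965 = 6500
30–44: 3308 × 0.964 = 3189
45–59: 22162 × 0.936 = 20744
60–74: 11098 × 0.963 = 10687
75+: 15864 × 0.922 + 34385 × 0.639 = 14627 + 21972 = 36599
Net migration: 15–29 − 170 → 6330
Giving 969 / 6330 / 3189 / 20744 / 10687 / 36599.
[period 4]
Births: 6330 × 0.293 = 1855
15–29: 969 × 0.965 = 935
30–44: 6330 × 0.964 = 6102
45–59: 3189 × 0.936 = 2985
60–74: 20744 × 0.963 = 19976
75+: 10687 × 0.922 + 36599 × 0.639 = 9853 + 23387 = 33240
Net migration: 15–29 − 170 → 765
Giving 1855 / 765 / 6102 / 2985 / 19976 / 33240.

33240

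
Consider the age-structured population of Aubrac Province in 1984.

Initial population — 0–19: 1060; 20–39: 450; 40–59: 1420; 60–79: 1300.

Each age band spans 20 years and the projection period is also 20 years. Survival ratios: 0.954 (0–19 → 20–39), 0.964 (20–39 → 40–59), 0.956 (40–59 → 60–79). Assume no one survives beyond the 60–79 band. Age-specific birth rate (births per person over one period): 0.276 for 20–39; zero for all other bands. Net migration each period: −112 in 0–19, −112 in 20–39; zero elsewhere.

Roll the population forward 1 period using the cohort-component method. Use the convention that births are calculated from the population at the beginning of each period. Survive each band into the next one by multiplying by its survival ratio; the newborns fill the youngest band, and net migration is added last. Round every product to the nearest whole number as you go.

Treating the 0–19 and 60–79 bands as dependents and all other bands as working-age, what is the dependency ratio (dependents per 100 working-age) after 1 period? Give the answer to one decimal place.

Numbering the groups 1..4 from youngest to oldest:
After projecting period 1:
Births: 450 × 0.276 = 124
Group 2: 1060 × 0.954 = 1011
Group 3: 450 × 0.964 = 434
Group 4: 1420 × 0.956 = 1358
Net migration: Group 1 − 112 → 12; Group 2 − 112 → 899
End of period: [12, 899, 434, 1358]
Dependents (band 0–19 + band 60–79) = 12 + 1358 = 1370; working-age = 1333; ratio = 1370/1333 × 100 = 102.8

102.8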